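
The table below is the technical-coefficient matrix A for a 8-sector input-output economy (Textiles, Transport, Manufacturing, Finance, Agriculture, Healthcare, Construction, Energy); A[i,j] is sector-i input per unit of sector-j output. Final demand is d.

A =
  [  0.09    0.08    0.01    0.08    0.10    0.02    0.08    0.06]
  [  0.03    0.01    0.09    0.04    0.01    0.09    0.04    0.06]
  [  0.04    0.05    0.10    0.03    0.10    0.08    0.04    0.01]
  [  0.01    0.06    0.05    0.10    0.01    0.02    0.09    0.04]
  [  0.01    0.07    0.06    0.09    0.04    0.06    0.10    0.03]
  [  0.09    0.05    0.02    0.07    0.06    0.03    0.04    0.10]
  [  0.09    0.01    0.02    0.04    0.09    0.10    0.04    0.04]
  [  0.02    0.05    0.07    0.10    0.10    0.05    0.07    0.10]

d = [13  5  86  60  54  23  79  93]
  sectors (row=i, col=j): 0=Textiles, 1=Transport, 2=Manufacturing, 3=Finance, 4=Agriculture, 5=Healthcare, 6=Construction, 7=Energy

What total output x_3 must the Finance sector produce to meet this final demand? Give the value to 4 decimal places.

98.5022

Form M = I − A:
  [  0.91   -0.08   -0.01   -0.08   -0.10   -0.02   -0.08   -0.06]
  [ -0.03    0.99   -0.09   -0.04   -0.01   -0.09   -0.04   -0.06]
  [ -0.04   -0.05    0.90   -0.03   -0.10   -0.08   -0.04   -0.01]
  [ -0.01   -0.06   -0.05    0.90   -0.01   -0.02   -0.09   -0.04]
  [ -0.01   -0.07   -0.06   -0.09    0.96   -0.06   -0.10   -0.03]
  [ -0.09   -0.05   -0.02   -0.07   -0.06    0.97   -0.04   -0.10]
  [ -0.09   -0.01   -0.02   -0.04   -0.09   -0.10    0.96   -0.04]
  [ -0.02   -0.05   -0.07   -0.10   -0.10   -0.05   -0.07    0.90]
Leontief inverse L = M⁻¹:
  [  1.1327    0.1252    0.0572    0.1481    0.1563    0.0729    0.1433    0.1108]
  [  0.0642    1.0432    0.1260    0.0865    0.0574    0.1272    0.0806    0.0987]
  [  0.0785    0.0898    1.1445    0.0838    0.1510    0.1274    0.0906    0.0509]
  [  0.0404    0.0887    0.0863    1.1453    0.0499    0.0603    0.1312    0.0747]
  [  0.0487    0.1056    0.1031    0.1445    1.0885    0.1088    0.1495    0.0729]
  [  0.1277    0.0925    0.0633    0.1334    0.1140    1.0749    0.0972    0.1489]
  [  0.1306    0.0518    0.0556    0.0989    0.1412    0.1400    1.0931    0.0860]
  [  0.0620    0.0985    0.1262    0.1730    0.1622    0.1080    0.1363    1.1544]
Total output x = L · d:
  x_0 = 1.1327·13 + 0.1252·5 + 0.0572·86 + 0.1481·60 + 0.1563·54 + 0.0729·23 + 0.1433·79 + 0.1108·93 = 60.8911
  x_1 = 0.0642·13 + 1.0432·5 + 0.1260·86 + 0.0865·60 + 0.0574·54 + 0.1272·23 + 0.0806·79 + 0.0987·93 = 43.6457
  x_2 = 0.0785·13 + 0.0898·5 + 1.1445·86 + 0.0838·60 + 0.1510·54 + 0.1274·23 + 0.0906·79 + 0.0509·93 = 127.8907
  x_3 = 0.0404·13 + 0.0887·5 + 0.0863·86 + 1.1453·60 + 0.0499·54 + 0.0603·23 + 0.1312·79 + 0.0747·93 = 98.5022
  x_4 = 0.0487·13 + 0.1056·5 + 0.1031·86 + 0.1445·60 + 1.0885·54 + 0.1088·23 + 0.1495·79 + 0.0729·93 = 98.5683
  x_5 = 0.1277·13 + 0.0925·5 + 0.0633·86 + 0.1334·60 + 0.1140·54 + 1.0749·23 + 0.0972·79 + 0.1489·93 = 67.9736
  x_6 = 0.1306·13 + 0.0518·5 + 0.0556·86 + 0.0989·60 + 0.1412·54 + 0.1400·23 + 1.0931·79 + 0.0860·93 = 117.8740
  x_7 = 0.0620·13 + 0.0985·5 + 0.1262·86 + 0.1730·60 + 0.1622·54 + 0.1080·23 + 0.1363·79 + 1.1544·93 = 151.8993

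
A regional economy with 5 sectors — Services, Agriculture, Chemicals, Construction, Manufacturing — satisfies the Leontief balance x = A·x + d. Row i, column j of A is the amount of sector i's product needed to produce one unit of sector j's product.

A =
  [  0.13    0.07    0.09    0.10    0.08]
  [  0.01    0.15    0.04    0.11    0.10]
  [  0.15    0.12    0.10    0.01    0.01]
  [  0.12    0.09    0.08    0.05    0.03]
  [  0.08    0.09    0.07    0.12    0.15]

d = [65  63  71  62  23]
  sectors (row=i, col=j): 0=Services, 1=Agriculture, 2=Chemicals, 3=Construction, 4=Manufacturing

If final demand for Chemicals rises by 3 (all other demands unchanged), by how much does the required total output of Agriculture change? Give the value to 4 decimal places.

Form M = I − A:
  [  0.87   -0.07   -0.09   -0.10   -0.08]
  [ -0.01    0.85   -0.04   -0.11   -0.10]
  [ -0.15   -0.12    0.90   -0.01   -0.01]
  [ -0.12   -0.09   -0.08    0.95   -0.03]
  [ -0.08   -0.09   -0.07   -0.12    0.85]
Leontief inverse L = M⁻¹:
  [  1.2133    0.1539    0.1537    0.1648    0.1399]
  [  0.0675    1.2293    0.0888    0.1703    0.1580]
  [  0.2151    0.1933    1.1515    0.0646    0.0588]
  [  0.1830    0.1580    0.1291    1.1012    0.0762]
  [  0.1649    0.1829    0.1369    0.1943    1.2220]
Total output x = L · d:
  x_0 = 1.2133·65 + 0.1539·63 + 0.1537·71 + 0.1648·62 + 0.1399·23 = 112.9093
  x_1 = 0.0675·65 + 1.2293·63 + 0.0888·71 + 0.1703·62 + 0.1580·23 = 102.3359
  x_2 = 0.2151·65 + 0.1933·63 + 1.1515·71 + 0.0646·62 + 0.0588·23 = 113.2758
  x_3 = 0.1830·65 + 0.1580·63 + 0.1291·71 + 1.1012·62 + 0.0762·23 = 101.0367
  x_4 = 0.1649·65 + 0.1829·63 + 0.1369·71 + 0.1943·62 + 1.2220·23 = 72.1137
Δx_1 = L[1,2] · Δd_2 = 0.0888 · 3 = 0.2665

0.2665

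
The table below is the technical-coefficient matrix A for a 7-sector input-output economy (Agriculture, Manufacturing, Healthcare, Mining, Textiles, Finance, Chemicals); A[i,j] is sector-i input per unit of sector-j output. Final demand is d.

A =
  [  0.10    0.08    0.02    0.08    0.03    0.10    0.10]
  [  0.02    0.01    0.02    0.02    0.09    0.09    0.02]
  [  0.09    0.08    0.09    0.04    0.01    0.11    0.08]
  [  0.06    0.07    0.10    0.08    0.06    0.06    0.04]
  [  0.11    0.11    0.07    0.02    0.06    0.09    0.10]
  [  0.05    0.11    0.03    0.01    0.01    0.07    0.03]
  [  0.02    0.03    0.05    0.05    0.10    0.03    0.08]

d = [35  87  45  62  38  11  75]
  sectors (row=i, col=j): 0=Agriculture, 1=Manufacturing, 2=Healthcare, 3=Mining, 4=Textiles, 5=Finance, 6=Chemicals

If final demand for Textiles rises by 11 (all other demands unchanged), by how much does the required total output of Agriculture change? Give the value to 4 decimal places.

Form M = I − A:
  [  0.90   -0.08   -0.02   -0.08   -0.03   -0.10   -0.10]
  [ -0.02    0.99   -0.02   -0.02   -0.09   -0.09   -0.02]
  [ -0.09   -0.08    0.91   -0.04   -0.01   -0.11   -0.08]
  [ -0.06   -0.07   -0.10    0.92   -0.06   -0.06   -0.04]
  [ -0.11   -0.11   -0.07   -0.02    0.94   -0.09   -0.10]
  [ -0.05   -0.11   -0.03   -0.01   -0.01    0.93   -0.03]
  [ -0.02   -0.03   -0.05   -0.05   -0.10   -0.03    0.92]
Leontief inverse L = M⁻¹:
  [  1.1498    0.1374    0.0608    0.1173    0.0759    0.1639    0.1519]
  [  0.0518    1.0483    0.0436    0.0357    0.1114    0.1269    0.0500]
  [  0.1398    0.1369    1.1300    0.0744    0.0501    0.1758    0.1308]
  [  0.1127    0.1274    0.1445    1.1143    0.0995    0.1260    0.0910]
  [  0.1673    0.1732    0.1134    0.0579    1.1095    0.1644    0.1603]
  [  0.0774    0.1414    0.0504    0.0280    0.0362    1.1104    0.0572]
  [  0.0611    0.0750    0.0860    0.0755    0.1352    0.0782    1.1232]
Total output x = L · d:
  x_0 = 1.1498·35 + 0.1374·87 + 0.0608·45 + 0.1173·62 + 0.0759·38 + 0.1639·11 + 0.1519·75 = 78.2856
  x_1 = 0.0518·35 + 1.0483·87 + 0.0436·45 + 0.0357·62 + 0.1114·38 + 0.1269·11 + 0.0500·75 = 106.5769
  x_2 = 0.1398·35 + 0.1369·87 + 1.1300·45 + 0.0744·62 + 0.0501·38 + 0.1758·11 + 0.1308·75 = 85.9208
  x_3 = 0.1127·35 + 0.1274·87 + 0.1445·45 + 1.1143·62 + 0.0995·38 + 0.1260·11 + 0.0910·75 = 102.6068
  x_4 = 0.1673·35 + 0.1732·87 + 0.1134·45 + 0.0579·62 + 1.1095·38 + 0.1644·11 + 0.1603·75 = 85.6044
  x_5 = 0.0774·35 + 0.1414·87 + 0.0504·45 + 0.0280·62 + 0.0362·38 + 1.1104·11 + 0.0572·75 = 36.9044
  x_6 = 0.0611·35 + 0.0750·87 + 0.0860·45 + 0.0755·62 + 0.1352·38 + 0.0782·11 + 1.1232·75 = 107.4532
Δx_0 = L[0,4] · Δd_4 = 0.0759 · 11 = 0.8348

0.8348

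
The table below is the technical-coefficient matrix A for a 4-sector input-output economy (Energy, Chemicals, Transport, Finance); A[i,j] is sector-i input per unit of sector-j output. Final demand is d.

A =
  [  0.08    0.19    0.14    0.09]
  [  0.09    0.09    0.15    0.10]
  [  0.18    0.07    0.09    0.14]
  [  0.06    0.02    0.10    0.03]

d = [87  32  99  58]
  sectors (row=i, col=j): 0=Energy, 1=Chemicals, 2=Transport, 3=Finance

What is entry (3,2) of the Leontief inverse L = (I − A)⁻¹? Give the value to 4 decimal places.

Form M = I − A:
  [  0.92   -0.19   -0.14   -0.09]
  [ -0.09    0.91   -0.15   -0.10]
  [ -0.18   -0.07    0.91   -0.14]
  [ -0.06   -0.02   -0.10    0.97]
Leontief inverse L = M⁻¹:
  [  1.1718    0.2671    0.2431    0.1714]
  [  0.1702    1.1562    0.2353    0.1690]
  [  0.2607    0.1504    1.1870    0.2110]
  [  0.1029    0.0559    0.1423    1.0668]
Total output x = L · d:
  x_0 = 1.1718·87 + 0.2671·32 + 0.2431·99 + 0.1714·58 = 144.5089
  x_1 = 0.1702·87 + 1.1562·32 + 0.2353·99 + 0.1690·58 = 84.9030
  x_2 = 0.2607·87 + 0.1504·32 + 1.1870·99 + 0.2110·58 = 157.2439
  x_3 = 0.1029·87 + 0.0559·32 + 0.1423·99 + 1.0668·58 = 86.6938

L[3,2] = 0.1423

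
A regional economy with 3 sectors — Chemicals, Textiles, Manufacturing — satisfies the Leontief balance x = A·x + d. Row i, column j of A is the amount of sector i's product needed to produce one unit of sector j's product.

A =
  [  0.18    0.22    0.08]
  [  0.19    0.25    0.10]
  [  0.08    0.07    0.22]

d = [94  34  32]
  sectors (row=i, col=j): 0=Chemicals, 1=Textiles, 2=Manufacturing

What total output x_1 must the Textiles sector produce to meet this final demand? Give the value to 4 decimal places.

Form M = I − A:
  [  0.82   -0.22   -0.08]
  [ -0.19    0.75   -0.10]
  [ -0.08   -0.07    0.78]
Leontief inverse L = M⁻¹:
  [  1.3326    0.4085    0.1891]
  [  0.3601    1.4599    0.2241]
  [  0.1690    0.1729    1.3216]
Total output x = L · d:
  x_0 = 1.3326·94 + 0.4085·34 + 0.1891·32 = 145.2067
  x_1 = 0.3601·94 + 1.4599·34 + 0.2241·32 = 90.6597
  x_2 = 0.1690·94 + 0.1729·34 + 1.3216·32 = 64.0548

90.6597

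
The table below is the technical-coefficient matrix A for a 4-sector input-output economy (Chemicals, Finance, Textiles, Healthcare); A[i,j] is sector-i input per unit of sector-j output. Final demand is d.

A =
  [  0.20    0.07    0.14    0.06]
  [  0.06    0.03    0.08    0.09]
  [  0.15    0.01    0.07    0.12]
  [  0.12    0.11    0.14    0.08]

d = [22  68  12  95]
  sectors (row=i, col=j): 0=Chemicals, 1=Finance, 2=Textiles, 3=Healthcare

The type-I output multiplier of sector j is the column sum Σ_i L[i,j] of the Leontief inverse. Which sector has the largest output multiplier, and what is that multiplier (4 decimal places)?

Form M = I − A:
  [  0.80   -0.07   -0.14   -0.06]
  [ -0.06    0.97   -0.08   -0.09]
  [ -0.15   -0.01    0.93   -0.12]
  [ -0.12   -0.11   -0.14    0.92]
Leontief inverse L = M⁻¹:
  [  1.3200    0.1120    0.2274    0.1267]
  [  0.1225    1.0556    0.1285    0.1280]
  [  0.2431    0.0485    1.1416    0.1695]
  [  0.2238    0.1482    0.2187    1.1446]
Total output x = L · d:
  x_0 = 1.3200·22 + 0.1120·68 + 0.2274·12 + 0.1267·95 = 51.4216
  x_1 = 0.1225·22 + 1.0556·68 + 0.1285·12 + 0.1280·95 = 88.1793
  x_2 = 0.2431·22 + 0.0485·68 + 1.1416·12 + 0.1695·95 = 38.4500
  x_3 = 0.2238·22 + 0.1482·68 + 0.2187·12 + 1.1446·95 = 126.3623
Output multipliers (column sums of L):
  Chemicals: 1.9094
  Finance: 1.3643
  Textiles: 1.7162
  Healthcare: 1.5688

Chemicals (1.9094)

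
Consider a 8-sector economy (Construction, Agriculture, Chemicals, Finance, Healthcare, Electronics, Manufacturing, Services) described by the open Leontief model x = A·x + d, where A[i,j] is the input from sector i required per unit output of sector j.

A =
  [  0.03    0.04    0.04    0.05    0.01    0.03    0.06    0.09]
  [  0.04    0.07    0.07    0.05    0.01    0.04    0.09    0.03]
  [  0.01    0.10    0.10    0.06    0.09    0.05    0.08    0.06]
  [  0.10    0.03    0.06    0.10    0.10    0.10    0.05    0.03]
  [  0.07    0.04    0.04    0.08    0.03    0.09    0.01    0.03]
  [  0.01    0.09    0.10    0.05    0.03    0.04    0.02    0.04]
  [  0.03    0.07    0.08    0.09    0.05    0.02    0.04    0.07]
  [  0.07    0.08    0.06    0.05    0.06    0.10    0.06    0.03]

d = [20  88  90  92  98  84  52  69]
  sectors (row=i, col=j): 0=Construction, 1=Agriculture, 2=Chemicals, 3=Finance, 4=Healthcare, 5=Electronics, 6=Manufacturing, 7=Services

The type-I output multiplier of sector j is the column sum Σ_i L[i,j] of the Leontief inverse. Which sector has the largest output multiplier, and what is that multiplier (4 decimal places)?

Chemicals (2.0201)

Form M = I − A:
  [  0.97   -0.04   -0.04   -0.05   -0.01   -0.03   -0.06   -0.09]
  [ -0.04    0.93   -0.07   -0.05   -0.01   -0.04   -0.09   -0.03]
  [ -0.01   -0.10    0.90   -0.06   -0.09   -0.05   -0.08   -0.06]
  [ -0.10   -0.03   -0.06    0.90   -0.10   -0.10   -0.05   -0.03]
  [ -0.07   -0.04   -0.04   -0.08    0.97   -0.09   -0.01   -0.03]
  [ -0.01   -0.09   -0.10   -0.05   -0.03    0.96   -0.02   -0.04]
  [ -0.03   -0.07   -0.08   -0.09   -0.05   -0.02    0.96   -0.07]
  [ -0.07   -0.08   -0.06   -0.05   -0.06   -0.10   -0.06    0.97]
Leontief inverse L = M⁻¹:
  [  1.0604    0.0840    0.0861    0.0933    0.0439    0.0695    0.0956    0.1203]
  [  0.0709    1.1202    0.1240    0.0999    0.0474    0.0798    0.1313    0.0662]
  [  0.0554    0.1685    1.1727    0.1286    0.1412    0.1102    0.1340    0.1055]
  [  0.1472    0.0946    0.1307    1.1700    0.1503    0.1617    0.0998    0.0794]
  [  0.1017    0.0856    0.0899    0.1265    1.0646    0.1320    0.0463    0.0633]
  [  0.0403    0.1395    0.1524    0.0963    0.0669    1.0817    0.0610    0.0715]
  [  0.0707    0.1249    0.1387    0.1472    0.0950    0.0727    1.0863    0.1079]
  [  0.1082    0.1412    0.1256    0.1101    0.1022    0.1509    0.1075    1.0736]
Total output x = L · d:
  x_0 = 1.0604·20 + 0.0840·88 + 0.0861·90 + 0.0933·92 + 0.0439·98 + 0.0695·84 + 0.0956·52 + 0.1203·69 = 68.3545
  x_1 = 0.0709·20 + 1.1202·88 + 0.1240·90 + 0.0999·92 + 0.0474·98 + 0.0798·84 + 0.1313·52 + 0.0662·69 = 143.0931
  x_2 = 0.0554·20 + 0.1685·88 + 1.1727·90 + 0.1286·92 + 0.1412·98 + 0.1102·84 + 0.1340·52 + 0.1055·69 = 170.6558
  x_3 = 0.1472·20 + 0.0946·88 + 0.1307·90 + 1.1700·92 + 0.1503·98 + 0.1617·84 + 0.0998·52 + 0.0794·69 = 169.6402
  x_4 = 0.1017·20 + 0.0856·88 + 0.0899·90 + 0.1265·92 + 1.0646·98 + 0.1320·84 + 0.0463·52 + 0.0633·69 = 151.4872
  x_5 = 0.0403·20 + 0.1395·88 + 0.1524·90 + 0.0963·92 + 0.0669·98 + 1.0817·84 + 0.0610·52 + 0.0715·69 = 141.1927
  x_6 = 0.0707·20 + 0.1249·88 + 0.1387·90 + 0.1472·92 + 0.0950·98 + 0.0727·84 + 1.0863·52 + 0.1079·69 = 117.7834
  x_7 = 0.1082·20 + 0.1412·88 + 0.1256·90 + 0.1101·92 + 0.1022·98 + 0.1509·84 + 0.1075·52 + 1.0736·69 = 138.3806
Output multipliers (column sums of L):
  Construction: 1.6548
  Agriculture: 1.9585
  Chemicals: 2.0201
  Finance: 1.9719
  Healthcare: 1.7116
  Electronics: 1.8586
  Manufacturing: 1.7618
  Services: 1.6877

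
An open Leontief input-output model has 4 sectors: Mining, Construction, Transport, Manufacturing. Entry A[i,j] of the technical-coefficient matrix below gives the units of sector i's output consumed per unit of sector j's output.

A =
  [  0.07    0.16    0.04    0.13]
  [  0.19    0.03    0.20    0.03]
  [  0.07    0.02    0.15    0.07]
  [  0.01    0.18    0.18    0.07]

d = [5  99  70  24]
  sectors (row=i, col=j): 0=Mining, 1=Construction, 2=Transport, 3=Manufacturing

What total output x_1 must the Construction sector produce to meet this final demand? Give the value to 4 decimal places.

Form M = I − A:
  [  0.93   -0.16   -0.04   -0.13]
  [ -0.19    0.97   -0.20   -0.03]
  [ -0.07   -0.02    0.85   -0.07]
  [ -0.01   -0.18   -0.18    0.93]
Leontief inverse L = M⁻¹:
  [  1.1334    0.2226    0.1431    0.1764]
  [  0.2463    1.0945    0.2885    0.0914]
  [  0.1058    0.0627    1.2192    0.1086]
  [  0.0803    0.2264    0.2933    1.1159]
Total output x = L · d:
  x_0 = 1.1334·5 + 0.2226·99 + 0.1431·70 + 0.1764·24 = 41.9567
  x_1 = 0.2463·5 + 1.0945·99 + 0.2885·70 + 0.0914·24 = 131.9725
  x_2 = 0.1058·5 + 0.0627·99 + 1.2192·70 + 0.1086·24 = 94.6886
  x_3 = 0.0803·5 + 0.2264·99 + 0.2933·70 + 1.1159·24 = 70.1275

131.9725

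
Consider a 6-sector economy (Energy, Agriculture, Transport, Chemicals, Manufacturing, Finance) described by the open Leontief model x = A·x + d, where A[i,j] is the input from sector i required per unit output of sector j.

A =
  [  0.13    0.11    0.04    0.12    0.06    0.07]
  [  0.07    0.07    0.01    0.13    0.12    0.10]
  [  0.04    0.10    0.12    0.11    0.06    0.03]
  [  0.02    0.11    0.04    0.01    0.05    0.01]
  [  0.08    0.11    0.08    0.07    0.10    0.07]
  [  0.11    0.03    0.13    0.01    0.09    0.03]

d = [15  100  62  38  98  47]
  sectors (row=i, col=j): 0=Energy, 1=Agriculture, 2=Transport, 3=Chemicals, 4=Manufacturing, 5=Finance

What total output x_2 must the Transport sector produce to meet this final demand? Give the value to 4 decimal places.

Form M = I − A:
  [  0.87   -0.11   -0.04   -0.12   -0.06   -0.07]
  [ -0.07    0.93   -0.01   -0.13   -0.12   -0.10]
  [ -0.04   -0.10    0.88   -0.11   -0.06   -0.03]
  [ -0.02   -0.11   -0.04    0.99   -0.05   -0.01]
  [ -0.08   -0.11   -0.08   -0.07    0.90   -0.07]
  [ -0.11   -0.03   -0.13   -0.01   -0.09    0.97]
Leontief inverse L = M⁻¹:
  [  1.2018    0.1952    0.0959    0.1928    0.1354    0.1216]
  [  0.1359    1.1484    0.0669    0.1897    0.1918    0.1461]
  [  0.0925    0.1746    1.1724    0.1739    0.1244    0.0717]
  [  0.0523    0.1493    0.0657    1.0501    0.0900    0.0385]
  [  0.1487    0.1927    0.1403    0.1433    1.1762    0.1213]
  [  0.1672    0.1005    0.1838    0.0752    0.1480    1.0705]
Total output x = L · d:
  x_0 = 1.2018·15 + 0.1952·100 + 0.0959·62 + 0.1928·38 + 0.1354·98 + 0.1216·47 = 69.7988
  x_1 = 0.1359·15 + 1.1484·100 + 0.0669·62 + 0.1897·38 + 0.1918·98 + 0.1461·47 = 153.8922
  x_2 = 0.0925·15 + 0.1746·100 + 1.1724·62 + 0.1739·38 + 0.1244·98 + 0.0717·47 = 113.7064
  x_3 = 0.0523·15 + 0.1493·100 + 0.0657·62 + 1.0501·38 + 0.0900·98 + 0.0385·47 = 70.3221
  x_4 = 0.1487·15 + 0.1927·100 + 0.1403·62 + 0.1433·38 + 1.1762·98 + 0.1213·47 = 156.6052
  x_5 = 0.1672·15 + 0.1005·100 + 0.1838·62 + 0.0752·38 + 0.1480·98 + 1.0705·47 = 91.6228

113.7064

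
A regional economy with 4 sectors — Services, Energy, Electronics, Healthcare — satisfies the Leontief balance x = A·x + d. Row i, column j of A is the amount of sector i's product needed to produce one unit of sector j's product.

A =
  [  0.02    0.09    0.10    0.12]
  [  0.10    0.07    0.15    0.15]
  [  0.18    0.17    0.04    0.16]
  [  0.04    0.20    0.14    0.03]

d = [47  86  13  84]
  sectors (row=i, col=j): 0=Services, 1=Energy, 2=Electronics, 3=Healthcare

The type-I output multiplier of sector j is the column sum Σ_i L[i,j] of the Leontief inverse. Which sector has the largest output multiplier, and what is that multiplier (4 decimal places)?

Energy (1.9508)

Form M = I − A:
  [  0.98   -0.09   -0.10   -0.12]
  [ -0.10    0.93   -0.15   -0.15]
  [ -0.18   -0.17    0.96   -0.16]
  [ -0.04   -0.20   -0.14    0.97]
Leontief inverse L = M⁻¹:
  [  1.0766    0.1751    0.1669    0.1878]
  [  0.1753    1.1888    0.2397    0.2451]
  [  0.2524    0.2924    1.1525    0.2666]
  [  0.1170    0.2945    0.2227    1.1277]
Total output x = L · d:
  x_0 = 1.0766·47 + 0.1751·86 + 0.1669·13 + 0.1878·84 = 83.6001
  x_1 = 0.1753·47 + 1.1888·86 + 0.2397·13 + 0.2451·84 = 134.1772
  x_2 = 0.2524·47 + 0.2924·86 + 1.1525·13 + 0.2666·84 = 74.3850
  x_3 = 0.1170·47 + 0.2945·86 + 0.2227·13 + 1.1277·84 = 128.4467
Output multipliers (column sums of L):
  Services: 1.6213
  Energy: 1.9508
  Electronics: 1.7818
  Healthcare: 1.8271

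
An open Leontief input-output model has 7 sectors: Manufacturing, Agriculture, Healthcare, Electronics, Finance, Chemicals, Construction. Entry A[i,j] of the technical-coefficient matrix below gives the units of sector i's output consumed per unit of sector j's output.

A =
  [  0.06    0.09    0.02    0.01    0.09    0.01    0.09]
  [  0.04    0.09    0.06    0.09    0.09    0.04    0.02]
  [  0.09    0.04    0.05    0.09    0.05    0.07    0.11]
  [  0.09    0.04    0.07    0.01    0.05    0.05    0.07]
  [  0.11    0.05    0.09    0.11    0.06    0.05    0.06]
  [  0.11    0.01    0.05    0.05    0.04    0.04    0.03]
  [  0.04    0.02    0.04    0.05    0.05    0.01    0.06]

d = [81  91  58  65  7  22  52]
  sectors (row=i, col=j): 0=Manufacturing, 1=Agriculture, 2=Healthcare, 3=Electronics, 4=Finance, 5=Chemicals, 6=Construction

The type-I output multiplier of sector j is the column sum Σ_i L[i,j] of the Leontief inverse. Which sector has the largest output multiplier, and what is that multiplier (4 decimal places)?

Manufacturing (1.8925)

Form M = I − A:
  [  0.94   -0.09   -0.02   -0.01   -0.09   -0.01   -0.09]
  [ -0.04    0.91   -0.06   -0.09   -0.09   -0.04   -0.02]
  [ -0.09   -0.04    0.95   -0.09   -0.05   -0.07   -0.11]
  [ -0.09   -0.04   -0.07    0.99   -0.05   -0.05   -0.07]
  [ -0.11   -0.05   -0.09   -0.11    0.94   -0.05   -0.06]
  [ -0.11   -0.01   -0.05   -0.05   -0.04    0.96   -0.03]
  [ -0.04   -0.02   -0.04   -0.05   -0.05   -0.01    0.94]
Leontief inverse L = M⁻¹:
  [  1.1035    0.1241    0.0542    0.0500    0.1312    0.0314    0.1277]
  [  0.0978    1.1288    0.1027    0.1350    0.1366    0.0704    0.0664]
  [  0.1507    0.0789    1.0921    0.1323    0.1000    0.0983    0.1633]
  [  0.1368    0.0722    0.1016    1.0466    0.0902    0.0722    0.1125]
  [  0.1776    0.0953    0.1365    0.1571    1.1155    0.0833    0.1206]
  [  0.1521    0.0391    0.0772    0.0774    0.0753    1.0592    0.0688]
  [  0.0738    0.0420    0.0645    0.0755    0.0777    0.0266    1.0908]
Total output x = L · d:
  x_0 = 1.1035·81 + 0.1241·91 + 0.0542·58 + 0.0500·65 + 0.1312·7 + 0.0314·22 + 0.1277·52 = 115.3230
  x_1 = 0.0978·81 + 1.1288·91 + 0.1027·58 + 0.1350·65 + 0.1366·7 + 0.0704·22 + 0.0664·52 = 131.3395
  x_2 = 0.1507·81 + 0.0789·91 + 1.0921·58 + 0.1323·65 + 0.1000·7 + 0.0983·22 + 0.1633·52 = 102.6780
  x_3 = 0.1368·81 + 0.0722·91 + 0.1016·58 + 1.0466·65 + 0.0902·7 + 0.0722·22 + 0.1125·52 = 99.6518
  x_4 = 0.1776·81 + 0.0953·91 + 0.1365·58 + 0.1571·65 + 1.1155·7 + 0.0833·22 + 0.1206·52 = 57.0985
  x_5 = 0.1521·81 + 0.0391·91 + 0.0772·58 + 0.0774·65 + 0.0753·7 + 1.0592·22 + 0.0688·52 = 52.8000
  x_6 = 0.0738·81 + 0.0420·91 + 0.0645·58 + 0.0755·65 + 0.0777·7 + 0.0266·22 + 1.0908·52 = 76.2897
Output multipliers (column sums of L):
  Manufacturing: 1.8925
  Agriculture: 1.5804
  Healthcare: 1.6287
  Electronics: 1.6740
  Finance: 1.7264
  Chemicals: 1.4413
  Construction: 1.7501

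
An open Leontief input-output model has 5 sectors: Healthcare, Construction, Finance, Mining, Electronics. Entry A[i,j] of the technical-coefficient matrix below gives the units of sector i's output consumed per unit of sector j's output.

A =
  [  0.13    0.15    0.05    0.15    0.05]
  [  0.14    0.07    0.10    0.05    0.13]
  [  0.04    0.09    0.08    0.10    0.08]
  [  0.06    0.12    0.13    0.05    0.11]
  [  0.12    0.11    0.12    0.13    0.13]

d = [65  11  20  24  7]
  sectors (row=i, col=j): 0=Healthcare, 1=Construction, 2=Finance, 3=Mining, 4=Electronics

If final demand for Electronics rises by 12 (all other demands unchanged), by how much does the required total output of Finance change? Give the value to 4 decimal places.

1.9222

Form M = I − A:
  [  0.87   -0.15   -0.05   -0.15   -0.05]
  [ -0.14    0.93   -0.10   -0.05   -0.13]
  [ -0.04   -0.09    0.92   -0.10   -0.08]
  [ -0.06   -0.12   -0.13    0.95   -0.11]
  [ -0.12   -0.11   -0.12   -0.13    0.87]
Leontief inverse L = M⁻¹:
  [  1.2374    0.2644    0.1511    0.2465    0.1557]
  [  0.2403    1.1790    0.1922    0.1512    0.2268]
  [  0.1146    0.1714    1.1569    0.1708    0.1602]
  [  0.1519    0.2171    0.2196    1.1393    0.2054]
  [  0.2396    0.2416    0.2375    0.2469    1.2524]
Total output x = L · d:
  x_0 = 1.2374·65 + 0.2644·11 + 0.1511·20 + 0.2465·24 + 0.1557·7 = 93.3686
  x_1 = 0.2403·65 + 1.1790·11 + 0.1922·20 + 0.1512·24 + 0.2268·7 = 37.6457
  x_2 = 0.1146·65 + 0.1714·11 + 1.1569·20 + 0.1708·24 + 0.1602·7 = 37.6960
  x_3 = 0.1519·65 + 0.2171·11 + 0.2196·20 + 1.1393·24 + 0.2054·7 = 45.4359
  x_4 = 0.2396·65 + 0.2416·11 + 0.2375·20 + 0.2469·24 + 1.2524·7 = 37.6729
Δx_2 = L[2,4] · Δd_4 = 0.1602 · 12 = 1.9222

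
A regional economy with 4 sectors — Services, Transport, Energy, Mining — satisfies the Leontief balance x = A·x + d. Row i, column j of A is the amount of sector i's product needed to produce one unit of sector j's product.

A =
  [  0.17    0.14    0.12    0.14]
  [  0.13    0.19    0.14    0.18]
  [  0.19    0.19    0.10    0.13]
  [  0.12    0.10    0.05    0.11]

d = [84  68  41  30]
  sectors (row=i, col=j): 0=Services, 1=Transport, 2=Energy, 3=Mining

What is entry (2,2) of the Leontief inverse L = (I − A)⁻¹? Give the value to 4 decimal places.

Form M = I − A:
  [  0.83   -0.14   -0.12   -0.14]
  [ -0.13    0.81   -0.14   -0.18]
  [ -0.19   -0.19    0.90   -0.13]
  [ -0.12   -0.10   -0.05    0.89]
Leontief inverse L = M⁻¹:
  [  1.3604    0.3333    0.2509    0.3180]
  [  0.3407    1.4073    0.2854    0.3799]
  [  0.3944    0.4000    1.2440    0.3246]
  [  0.2439    0.2255    0.1358    1.2274]
Total output x = L · d:
  x_0 = 1.3604·84 + 0.3333·68 + 0.2509·41 + 0.3180·30 = 156.7662
  x_1 = 0.3407·84 + 1.4073·68 + 0.2854·41 + 0.3799·30 = 147.4161
  x_2 = 0.3944·84 + 0.4000·68 + 1.2440·41 + 0.3246·30 = 121.0688
  x_3 = 0.2439·84 + 0.2255·68 + 0.1358·41 + 1.2274·30 = 78.2101

L[2,2] = 1.2440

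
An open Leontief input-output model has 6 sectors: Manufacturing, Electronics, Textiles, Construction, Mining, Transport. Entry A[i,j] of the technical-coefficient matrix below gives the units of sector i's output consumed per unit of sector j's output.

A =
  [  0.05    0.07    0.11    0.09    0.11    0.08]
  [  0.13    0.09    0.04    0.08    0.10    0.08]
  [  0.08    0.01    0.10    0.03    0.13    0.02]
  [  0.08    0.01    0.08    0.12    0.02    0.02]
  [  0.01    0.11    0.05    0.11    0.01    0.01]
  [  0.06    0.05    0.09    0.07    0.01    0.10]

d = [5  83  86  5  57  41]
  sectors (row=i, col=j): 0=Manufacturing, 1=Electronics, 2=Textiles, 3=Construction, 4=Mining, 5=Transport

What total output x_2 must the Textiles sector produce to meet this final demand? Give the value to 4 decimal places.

114.9085

Form M = I − A:
  [  0.95   -0.07   -0.11   -0.09   -0.11   -0.08]
  [ -0.13    0.91   -0.04   -0.08   -0.10   -0.08]
  [ -0.08   -0.01    0.90   -0.03   -0.13   -0.02]
  [ -0.08   -0.01   -0.08    0.88   -0.02   -0.02]
  [ -0.01   -0.11   -0.05   -0.11    0.99   -0.01]
  [ -0.06   -0.05   -0.09   -0.07   -0.01    0.90]
Leontief inverse L = M⁻¹:
  [  1.1056    0.1147    0.1751    0.1591    0.1618    0.1177]
  [  0.1882    1.1419    0.1088    0.1561    0.1550    0.1258]
  [  0.1141    0.0452    1.1479    0.0796    0.1700    0.0433]
  [  0.1166    0.0324    0.1268    1.1660    0.0569    0.0426]
  [  0.0519    0.1347    0.0874    0.1537    1.0444    0.0335]
  [  0.1052    0.0796    0.1433    0.1196    0.0524    1.1340]
Total output x = L · d:
  x_0 = 1.1056·5 + 0.1147·83 + 0.1751·86 + 0.1591·5 + 0.1618·57 + 0.1177·41 = 44.9594
  x_1 = 0.1882·5 + 1.1419·83 + 0.1088·86 + 0.1561·5 + 0.1550·57 + 0.1258·41 = 119.8534
  x_2 = 0.1141·5 + 0.0452·83 + 1.1479·86 + 0.0796·5 + 0.1700·57 + 0.0433·41 = 114.9085
  x_3 = 0.1166·5 + 0.0324·83 + 0.1268·86 + 1.1660·5 + 0.0569·57 + 0.0426·41 = 24.9902
  x_4 = 0.0519·5 + 0.1347·83 + 0.0874·86 + 0.1537·5 + 1.0444·57 + 0.0335·41 = 80.6295
  x_5 = 0.1052·5 + 0.0796·83 + 0.1433·86 + 0.1196·5 + 0.0524·57 + 1.1340·41 = 69.5418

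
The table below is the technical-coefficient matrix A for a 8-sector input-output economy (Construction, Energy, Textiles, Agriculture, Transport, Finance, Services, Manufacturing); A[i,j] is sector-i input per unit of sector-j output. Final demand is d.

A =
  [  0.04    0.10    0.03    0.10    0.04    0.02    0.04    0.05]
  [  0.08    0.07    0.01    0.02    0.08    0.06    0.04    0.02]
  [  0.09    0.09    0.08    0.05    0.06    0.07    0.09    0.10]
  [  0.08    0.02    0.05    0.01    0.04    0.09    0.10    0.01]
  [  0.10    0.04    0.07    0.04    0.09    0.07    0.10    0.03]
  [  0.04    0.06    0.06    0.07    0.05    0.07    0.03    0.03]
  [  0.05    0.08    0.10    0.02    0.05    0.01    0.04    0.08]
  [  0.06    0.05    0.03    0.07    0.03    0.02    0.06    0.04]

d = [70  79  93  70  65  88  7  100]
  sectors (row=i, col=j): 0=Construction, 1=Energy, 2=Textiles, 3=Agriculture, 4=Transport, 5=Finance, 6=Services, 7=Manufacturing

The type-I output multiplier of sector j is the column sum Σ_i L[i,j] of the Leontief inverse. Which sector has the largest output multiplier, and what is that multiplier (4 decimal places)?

Form M = I − A:
  [  0.96   -0.10   -0.03   -0.10   -0.04   -0.02   -0.04   -0.05]
  [ -0.08    0.93   -0.01   -0.02   -0.08   -0.06   -0.04   -0.02]
  [ -0.09   -0.09    0.92   -0.05   -0.06   -0.07   -0.09   -0.10]
  [ -0.08   -0.02   -0.05    0.99   -0.04   -0.09   -0.10   -0.01]
  [ -0.10   -0.04   -0.07   -0.04    0.91   -0.07   -0.10   -0.03]
  [ -0.04   -0.06   -0.06   -0.07   -0.05    0.93   -0.03   -0.03]
  [ -0.05   -0.08   -0.10   -0.02   -0.05   -0.01    0.96   -0.08]
  [ -0.06   -0.05   -0.03   -0.07   -0.03   -0.02   -0.06    0.96]
Leontief inverse L = M⁻¹:
  [  1.0915    0.1457    0.0664    0.1314    0.0816    0.0594    0.0868    0.0798]
  [  0.1252    1.1149    0.0447    0.0540    0.1200    0.0941    0.0799    0.0483]
  [  0.1650    0.1653    1.1394    0.1053    0.1221    0.1243    0.1577    0.1527]
  [  0.1257    0.0711    0.0928    1.0471    0.0800    0.1242    0.1411    0.0467]
  [  0.1656    0.1068    0.1262    0.0886    1.1457    0.1182    0.1603    0.0778]
  [  0.0907    0.1072    0.0996    0.1046    0.0919    1.1108    0.0767    0.0624]
  [  0.1052    0.1335    0.1407    0.0581    0.0946    0.0485    1.0897    0.1188]
  [  0.1027    0.0914    0.0637    0.0992    0.0646    0.0514    0.0995    1.0685]
Total output x = L · d:
  x_0 = 1.0915·70 + 0.1457·79 + 0.0664·93 + 0.1314·70 + 0.0816·65 + 0.0594·88 + 0.0868·7 + 0.0798·100 = 122.4155
  x_1 = 0.1252·70 + 1.1149·79 + 0.0447·93 + 0.0540·70 + 0.1200·65 + 0.0941·88 + 0.0799·7 + 0.0483·100 = 126.2493
  x_2 = 0.1650·70 + 0.1653·79 + 1.1394·93 + 0.1053·70 + 0.1221·65 + 0.1243·88 + 0.1577·7 + 0.1527·100 = 173.1837
  x_3 = 0.1257·70 + 0.0711·79 + 0.0928·93 + 1.0471·70 + 0.0800·65 + 0.1242·88 + 0.1411·7 + 0.0467·100 = 118.1347
  x_4 = 0.1656·70 + 0.1068·79 + 0.1262·93 + 0.0886·70 + 1.1457·65 + 0.1182·88 + 0.1603·7 + 0.0778·100 = 131.7354
  x_5 = 0.0907·70 + 0.1072·79 + 0.0996·93 + 0.1046·70 + 0.0919·65 + 1.1108·88 + 0.0767·7 + 0.0624·100 = 141.9088
  x_6 = 0.1052·70 + 0.1335·79 + 0.1407·93 + 0.0581·70 + 0.0946·65 + 0.0485·88 + 1.0897·7 + 0.1188·100 = 64.9916
  x_7 = 0.1027·70 + 0.0914·79 + 0.0637·93 + 0.0992·70 + 0.0646·65 + 0.0514·88 + 0.0995·7 + 1.0685·100 = 143.5542
Output multipliers (column sums of L):
  Construction: 1.9716
  Energy: 1.9360
  Textiles: 1.7735
  Agriculture: 1.6883
  Transport: 1.8005
  Finance: 1.7309
  Services: 1.8917
  Manufacturing: 1.6550

Construction (1.9716)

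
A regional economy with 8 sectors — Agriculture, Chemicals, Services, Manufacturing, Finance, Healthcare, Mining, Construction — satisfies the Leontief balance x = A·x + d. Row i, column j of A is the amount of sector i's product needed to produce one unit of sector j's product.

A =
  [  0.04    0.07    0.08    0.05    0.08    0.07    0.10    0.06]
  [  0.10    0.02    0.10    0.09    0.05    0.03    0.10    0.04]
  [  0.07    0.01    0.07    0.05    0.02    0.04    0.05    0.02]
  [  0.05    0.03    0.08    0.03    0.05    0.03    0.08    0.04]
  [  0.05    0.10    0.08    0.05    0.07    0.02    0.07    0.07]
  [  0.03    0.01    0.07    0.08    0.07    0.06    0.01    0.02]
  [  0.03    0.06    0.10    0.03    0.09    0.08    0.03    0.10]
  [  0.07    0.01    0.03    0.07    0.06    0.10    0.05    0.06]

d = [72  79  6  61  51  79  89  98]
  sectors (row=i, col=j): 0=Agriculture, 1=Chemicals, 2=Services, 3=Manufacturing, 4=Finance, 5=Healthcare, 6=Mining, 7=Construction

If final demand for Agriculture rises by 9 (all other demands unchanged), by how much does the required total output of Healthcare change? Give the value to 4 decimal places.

0.5623

Form M = I − A:
  [  0.96   -0.07   -0.08   -0.05   -0.08   -0.07   -0.10   -0.06]
  [ -0.10    0.98   -0.10   -0.09   -0.05   -0.03   -0.10   -0.04]
  [ -0.07   -0.01    0.93   -0.05   -0.02   -0.04   -0.05   -0.02]
  [ -0.05   -0.03   -0.08    0.97   -0.05   -0.03   -0.08   -0.04]
  [ -0.05   -0.10   -0.08   -0.05    0.93   -0.02   -0.07   -0.07]
  [ -0.03   -0.01   -0.07   -0.08   -0.07    0.94   -0.01   -0.02]
  [ -0.03   -0.06   -0.10   -0.03   -0.09   -0.08    0.97   -0.10]
  [ -0.07   -0.01   -0.03   -0.07   -0.06   -0.10   -0.05    0.94]
Leontief inverse L = M⁻¹:
  [  1.0943    0.1094    0.1570    0.1051    0.1409    0.1234    0.1581    0.1123]
  [  0.1501    1.0597    0.1743    0.1389    0.1085    0.0823    0.1585    0.0910]
  [  0.1004    0.0332    1.1154    0.0808    0.0557    0.0723    0.0853    0.0497]
  [  0.0880    0.0588    0.1345    1.0677    0.0930    0.0688    0.1215    0.0777]
  [  0.1042    0.1368    0.1523    0.1023    1.1258    0.0695    0.1292    0.1191]
  [  0.0625    0.0343    0.1164    0.1127    0.1054    1.0895    0.0466    0.0487]
  [  0.0824    0.0941    0.1678    0.0838    0.1443    0.1297    1.0839    0.1452]
  [  0.1105    0.0422    0.0902    0.1144    0.1111    0.1447    0.0961    1.1010]
Total output x = L · d:
  x_0 = 1.0943·72 + 0.1094·79 + 0.1570·6 + 0.1051·61 + 0.1409·51 + 0.1234·79 + 0.1581·89 + 0.1123·98 = 136.7909
  x_1 = 0.1501·72 + 1.0597·79 + 0.1743·6 + 0.1389·61 + 0.1085·51 + 0.0823·79 + 0.1585·89 + 0.0910·98 = 139.1136
  x_2 = 0.1004·72 + 0.0332·79 + 1.1154·6 + 0.0808·61 + 0.0557·51 + 0.0723·79 + 0.0853·89 + 0.0497·98 = 42.4912
  x_3 = 0.0880·72 + 0.0588·79 + 0.1345·6 + 1.0677·61 + 0.0930·51 + 0.0688·79 + 0.1215·89 + 0.0777·98 = 105.5279
  x_4 = 0.1042·72 + 0.1368·79 + 0.1523·6 + 0.1023·61 + 1.1258·51 + 0.0695·79 + 0.1292·89 + 0.1191·98 = 111.5490
  x_5 = 0.0625·72 + 0.0343·79 + 0.1164·6 + 0.1127·61 + 0.1054·51 + 1.0895·79 + 0.0466·89 + 0.0487·98 = 115.1544
  x_6 = 0.0824·72 + 0.0941·79 + 0.1678·6 + 0.0838·61 + 0.1443·51 + 0.1297·79 + 1.0839·89 + 0.1452·98 = 147.7877
  x_7 = 0.1105·72 + 0.0422·79 + 0.0902·6 + 0.1144·61 + 0.1111·51 + 0.1447·79 + 0.0961·89 + 1.1010·98 = 152.3680
Δx_5 = L[5,0] · Δd_0 = 0.0625 · 9 = 0.5623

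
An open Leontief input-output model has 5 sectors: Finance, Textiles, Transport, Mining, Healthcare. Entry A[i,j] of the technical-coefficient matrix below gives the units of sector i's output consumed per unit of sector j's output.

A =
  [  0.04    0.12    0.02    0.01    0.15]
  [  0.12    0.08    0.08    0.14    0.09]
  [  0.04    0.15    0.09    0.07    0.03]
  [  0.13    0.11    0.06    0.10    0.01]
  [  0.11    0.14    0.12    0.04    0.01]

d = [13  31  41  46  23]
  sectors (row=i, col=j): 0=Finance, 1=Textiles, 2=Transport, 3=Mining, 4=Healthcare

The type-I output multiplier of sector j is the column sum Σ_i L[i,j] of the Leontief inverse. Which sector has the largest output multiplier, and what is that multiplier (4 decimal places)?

Form M = I − A:
  [  0.96   -0.12   -0.02   -0.01   -0.15]
  [ -0.12    0.92   -0.08   -0.14   -0.09]
  [ -0.04   -0.15    0.91   -0.07   -0.03]
  [ -0.13   -0.11   -0.06    0.90   -0.01]
  [ -0.11   -0.14   -0.12   -0.04    0.99]
Leontief inverse L = M⁻¹:
  [  1.0970    0.1892    0.0689    0.0553    0.1861]
  [  0.1976    1.1818    0.1406    0.2034    0.1437]
  [  0.1011    0.2250    1.1388    0.1279    0.0716]
  [  0.1912    0.1893    0.1049    1.1536    0.0610]
  [  0.1698    0.2231    0.1698    0.0970    1.0622]
Total output x = L · d:
  x_0 = 1.0970·13 + 0.1892·31 + 0.0689·41 + 0.0553·46 + 0.1861·23 = 29.7748
  x_1 = 0.1976·13 + 1.1818·31 + 0.1406·41 + 0.2034·46 + 0.1437·23 = 57.6293
  x_2 = 0.1011·13 + 0.2250·31 + 1.1388·41 + 0.1279·46 + 0.0716·23 = 62.5092
  x_3 = 0.1912·13 + 0.1893·31 + 0.1049·41 + 1.1536·46 + 0.0610·23 = 67.1225
  x_4 = 0.1698·13 + 0.2231·31 + 0.1698·41 + 0.0970·46 + 1.0622·23 = 44.9791
Output multipliers (column sums of L):
  Finance: 1.7567
  Textiles: 2.0085
  Transport: 1.6231
  Mining: 1.6371
  Healthcare: 1.5246

Textiles (2.0085)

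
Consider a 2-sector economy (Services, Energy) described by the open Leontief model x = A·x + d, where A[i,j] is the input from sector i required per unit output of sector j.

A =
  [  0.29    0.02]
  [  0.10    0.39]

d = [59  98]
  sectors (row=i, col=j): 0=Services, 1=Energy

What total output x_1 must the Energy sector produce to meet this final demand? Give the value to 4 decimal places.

Form M = I − A:
  [  0.71   -0.02]
  [ -0.10    0.61]
Leontief inverse L = M⁻¹:
  [  1.4150    0.0464]
  [  0.2320    1.6469]
Total output x = L · d:
  x_0 = 1.4150·59 + 0.0464·98 = 88.0306
  x_1 = 0.2320·59 + 1.6469·98 = 175.0870

175.0870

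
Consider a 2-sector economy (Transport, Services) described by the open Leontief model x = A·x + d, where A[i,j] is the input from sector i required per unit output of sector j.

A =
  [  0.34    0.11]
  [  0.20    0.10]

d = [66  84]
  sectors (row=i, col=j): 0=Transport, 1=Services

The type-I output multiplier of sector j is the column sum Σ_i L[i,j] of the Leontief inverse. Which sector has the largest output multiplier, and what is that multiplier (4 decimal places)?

Transport (1.9231)

Form M = I − A:
  [  0.66   -0.11]
  [ -0.20    0.90]
Leontief inverse L = M⁻¹:
  [  1.5734    0.1923]
  [  0.3497    1.1538]
Total output x = L · d:
  x_0 = 1.5734·66 + 0.1923·84 = 120.0000
  x_1 = 0.3497·66 + 1.1538·84 = 120.0000
Output multipliers (column sums of L):
  Transport: 1.9231
  Services: 1.3462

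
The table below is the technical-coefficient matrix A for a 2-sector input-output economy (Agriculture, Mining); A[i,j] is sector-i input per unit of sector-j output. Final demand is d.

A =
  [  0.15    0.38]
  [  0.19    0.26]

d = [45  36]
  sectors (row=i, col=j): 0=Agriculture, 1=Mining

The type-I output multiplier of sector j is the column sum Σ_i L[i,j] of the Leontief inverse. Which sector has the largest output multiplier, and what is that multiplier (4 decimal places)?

Mining (2.2091)

Form M = I − A:
  [  0.85   -0.38]
  [ -0.19    0.74]
Leontief inverse L = M⁻¹:
  [  1.3290    0.6825]
  [  0.3412    1.5266]
Total output x = L · d:
  x_0 = 1.3290·45 + 0.6825·36 = 84.3750
  x_1 = 0.3412·45 + 1.5266·36 = 70.3125
Output multipliers (column sums of L):
  Agriculture: 1.6703
  Mining: 2.2091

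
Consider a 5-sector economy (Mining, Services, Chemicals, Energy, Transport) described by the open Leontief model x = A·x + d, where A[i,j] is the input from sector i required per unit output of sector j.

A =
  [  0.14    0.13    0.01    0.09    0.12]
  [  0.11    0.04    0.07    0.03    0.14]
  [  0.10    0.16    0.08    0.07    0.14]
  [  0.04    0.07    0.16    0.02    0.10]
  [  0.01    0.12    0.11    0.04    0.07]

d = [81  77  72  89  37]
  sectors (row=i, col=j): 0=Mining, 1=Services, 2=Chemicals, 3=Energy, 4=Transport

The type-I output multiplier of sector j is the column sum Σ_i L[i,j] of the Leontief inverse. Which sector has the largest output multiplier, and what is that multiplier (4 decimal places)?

Transport (2.0004)

Form M = I − A:
  [  0.86   -0.13   -0.01   -0.09   -0.12]
  [ -0.11    0.96   -0.07   -0.03   -0.14]
  [ -0.10   -0.16    0.92   -0.07   -0.14]
  [ -0.04   -0.07   -0.16    0.98   -0.10]
  [ -0.01   -0.12   -0.11   -0.04    0.93]
Leontief inverse L = M⁻¹:
  [  1.2077    0.2128    0.0778    0.1317    0.2137]
  [  0.1628    1.1161    0.1240    0.0667    0.2149]
  [  0.1758    0.2564    1.1584    0.1169    0.2482]
  [  0.0956    0.1490    0.2178    1.0567    0.1812]
  [  0.0589    0.1830    0.1632    0.0693    1.1424]
Total output x = L · d:
  x_0 = 1.2077·81 + 0.2128·77 + 0.0778·72 + 0.1317·89 + 0.2137·37 = 139.4383
  x_1 = 0.1628·81 + 1.1161·77 + 0.1240·72 + 0.0667·89 + 0.2149·37 = 121.9412
  x_2 = 0.1758·81 + 0.2564·77 + 1.1584·72 + 0.1169·89 + 0.2482·37 = 136.9754
  x_3 = 0.0956·81 + 0.1490·77 + 0.2178·72 + 1.0567·89 + 0.1812·37 = 135.6479
  x_4 = 0.0589·81 + 0.1830·77 + 0.1632·72 + 0.0693·89 + 1.1424·37 = 79.0543
Output multipliers (column sums of L):
  Mining: 1.7008
  Services: 1.9173
  Chemicals: 1.7412
  Energy: 1.4413
  Transport: 2.0004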